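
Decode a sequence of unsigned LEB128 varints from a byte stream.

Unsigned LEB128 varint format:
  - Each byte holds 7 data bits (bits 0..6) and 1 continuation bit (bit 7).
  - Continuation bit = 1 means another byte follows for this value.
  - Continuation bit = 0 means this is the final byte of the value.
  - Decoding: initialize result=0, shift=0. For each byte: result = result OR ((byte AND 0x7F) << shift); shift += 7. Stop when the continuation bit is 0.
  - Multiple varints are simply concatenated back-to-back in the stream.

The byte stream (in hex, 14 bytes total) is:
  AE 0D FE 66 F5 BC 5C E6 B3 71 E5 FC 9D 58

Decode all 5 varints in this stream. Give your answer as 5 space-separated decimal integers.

  byte[0]=0xAE cont=1 payload=0x2E=46: acc |= 46<<0 -> acc=46 shift=7
  byte[1]=0x0D cont=0 payload=0x0D=13: acc |= 13<<7 -> acc=1710 shift=14 [end]
Varint 1: bytes[0:2] = AE 0D -> value 1710 (2 byte(s))
  byte[2]=0xFE cont=1 payload=0x7E=126: acc |= 126<<0 -> acc=126 shift=7
  byte[3]=0x66 cont=0 payload=0x66=102: acc |= 102<<7 -> acc=13182 shift=14 [end]
Varint 2: bytes[2:4] = FE 66 -> value 13182 (2 byte(s))
  byte[4]=0xF5 cont=1 payload=0x75=117: acc |= 117<<0 -> acc=117 shift=7
  byte[5]=0xBC cont=1 payload=0x3C=60: acc |= 60<<7 -> acc=7797 shift=14
  byte[6]=0x5C cont=0 payload=0x5C=92: acc |= 92<<14 -> acc=1515125 shift=21 [end]
Varint 3: bytes[4:7] = F5 BC 5C -> value 1515125 (3 byte(s))
  byte[7]=0xE6 cont=1 payload=0x66=102: acc |= 102<<0 -> acc=102 shift=7
  byte[8]=0xB3 cont=1 payload=0x33=51: acc |= 51<<7 -> acc=6630 shift=14
  byte[9]=0x71 cont=0 payload=0x71=113: acc |= 113<<14 -> acc=1858022 shift=21 [end]
Varint 4: bytes[7:10] = E6 B3 71 -> value 1858022 (3 byte(s))
  byte[10]=0xE5 cont=1 payload=0x65=101: acc |= 101<<0 -> acc=101 shift=7
  byte[11]=0xFC cont=1 payload=0x7C=124: acc |= 124<<7 -> acc=15973 shift=14
  byte[12]=0x9D cont=1 payload=0x1D=29: acc |= 29<<14 -> acc=491109 shift=21
  byte[13]=0x58 cont=0 payload=0x58=88: acc |= 88<<21 -> acc=185040485 shift=28 [end]
Varint 5: bytes[10:14] = E5 FC 9D 58 -> value 185040485 (4 byte(s))

Answer: 1710 13182 1515125 1858022 185040485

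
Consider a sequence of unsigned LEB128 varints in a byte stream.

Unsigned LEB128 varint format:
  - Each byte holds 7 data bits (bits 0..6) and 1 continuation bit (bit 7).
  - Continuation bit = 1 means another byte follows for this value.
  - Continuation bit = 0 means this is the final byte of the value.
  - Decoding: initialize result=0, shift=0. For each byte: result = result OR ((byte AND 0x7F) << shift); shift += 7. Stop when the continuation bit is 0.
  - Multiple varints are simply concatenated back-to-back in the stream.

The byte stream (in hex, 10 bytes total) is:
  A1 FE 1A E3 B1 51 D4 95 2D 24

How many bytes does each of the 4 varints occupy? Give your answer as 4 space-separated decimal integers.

Answer: 3 3 3 1

Derivation:
  byte[0]=0xA1 cont=1 payload=0x21=33: acc |= 33<<0 -> acc=33 shift=7
  byte[1]=0xFE cont=1 payload=0x7E=126: acc |= 126<<7 -> acc=16161 shift=14
  byte[2]=0x1A cont=0 payload=0x1A=26: acc |= 26<<14 -> acc=442145 shift=21 [end]
Varint 1: bytes[0:3] = A1 FE 1A -> value 442145 (3 byte(s))
  byte[3]=0xE3 cont=1 payload=0x63=99: acc |= 99<<0 -> acc=99 shift=7
  byte[4]=0xB1 cont=1 payload=0x31=49: acc |= 49<<7 -> acc=6371 shift=14
  byte[5]=0x51 cont=0 payload=0x51=81: acc |= 81<<14 -> acc=1333475 shift=21 [end]
Varint 2: bytes[3:6] = E3 B1 51 -> value 1333475 (3 byte(s))
  byte[6]=0xD4 cont=1 payload=0x54=84: acc |= 84<<0 -> acc=84 shift=7
  byte[7]=0x95 cont=1 payload=0x15=21: acc |= 21<<7 -> acc=2772 shift=14
  byte[8]=0x2D cont=0 payload=0x2D=45: acc |= 45<<14 -> acc=740052 shift=21 [end]
Varint 3: bytes[6:9] = D4 95 2D -> value 740052 (3 byte(s))
  byte[9]=0x24 cont=0 payload=0x24=36: acc |= 36<<0 -> acc=36 shift=7 [end]
Varint 4: bytes[9:10] = 24 -> value 36 (1 byte(s))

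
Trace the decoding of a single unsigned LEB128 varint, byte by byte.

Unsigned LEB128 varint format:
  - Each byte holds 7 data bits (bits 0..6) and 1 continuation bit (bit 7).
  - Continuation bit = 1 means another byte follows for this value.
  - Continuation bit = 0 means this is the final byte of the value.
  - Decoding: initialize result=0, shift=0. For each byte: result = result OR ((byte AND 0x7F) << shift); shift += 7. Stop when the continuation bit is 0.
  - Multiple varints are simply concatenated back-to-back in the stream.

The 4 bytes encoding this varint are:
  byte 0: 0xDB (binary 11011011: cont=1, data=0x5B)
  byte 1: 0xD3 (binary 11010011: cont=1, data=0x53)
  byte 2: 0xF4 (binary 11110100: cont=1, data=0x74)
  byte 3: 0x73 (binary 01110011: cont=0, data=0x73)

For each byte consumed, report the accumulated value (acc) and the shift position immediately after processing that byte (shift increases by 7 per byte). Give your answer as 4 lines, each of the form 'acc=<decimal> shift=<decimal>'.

byte 0=0xDB: payload=0x5B=91, contrib = 91<<0 = 91; acc -> 91, shift -> 7
byte 1=0xD3: payload=0x53=83, contrib = 83<<7 = 10624; acc -> 10715, shift -> 14
byte 2=0xF4: payload=0x74=116, contrib = 116<<14 = 1900544; acc -> 1911259, shift -> 21
byte 3=0x73: payload=0x73=115, contrib = 115<<21 = 241172480; acc -> 243083739, shift -> 28

Answer: acc=91 shift=7
acc=10715 shift=14
acc=1911259 shift=21
acc=243083739 shift=28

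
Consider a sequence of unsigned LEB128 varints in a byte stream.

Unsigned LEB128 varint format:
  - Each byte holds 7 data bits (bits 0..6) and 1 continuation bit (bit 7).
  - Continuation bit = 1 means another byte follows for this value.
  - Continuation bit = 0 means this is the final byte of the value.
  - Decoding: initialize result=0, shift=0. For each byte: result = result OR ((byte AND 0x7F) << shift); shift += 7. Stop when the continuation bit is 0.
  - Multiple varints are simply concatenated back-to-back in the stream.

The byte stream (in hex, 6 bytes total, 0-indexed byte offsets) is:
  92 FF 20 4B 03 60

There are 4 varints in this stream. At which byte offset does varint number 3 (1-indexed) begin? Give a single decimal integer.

Answer: 4

Derivation:
  byte[0]=0x92 cont=1 payload=0x12=18: acc |= 18<<0 -> acc=18 shift=7
  byte[1]=0xFF cont=1 payload=0x7F=127: acc |= 127<<7 -> acc=16274 shift=14
  byte[2]=0x20 cont=0 payload=0x20=32: acc |= 32<<14 -> acc=540562 shift=21 [end]
Varint 1: bytes[0:3] = 92 FF 20 -> value 540562 (3 byte(s))
  byte[3]=0x4B cont=0 payload=0x4B=75: acc |= 75<<0 -> acc=75 shift=7 [end]
Varint 2: bytes[3:4] = 4B -> value 75 (1 byte(s))
  byte[4]=0x03 cont=0 payload=0x03=3: acc |= 3<<0 -> acc=3 shift=7 [end]
Varint 3: bytes[4:5] = 03 -> value 3 (1 byte(s))
  byte[5]=0x60 cont=0 payload=0x60=96: acc |= 96<<0 -> acc=96 shift=7 [end]
Varint 4: bytes[5:6] = 60 -> value 96 (1 byte(s))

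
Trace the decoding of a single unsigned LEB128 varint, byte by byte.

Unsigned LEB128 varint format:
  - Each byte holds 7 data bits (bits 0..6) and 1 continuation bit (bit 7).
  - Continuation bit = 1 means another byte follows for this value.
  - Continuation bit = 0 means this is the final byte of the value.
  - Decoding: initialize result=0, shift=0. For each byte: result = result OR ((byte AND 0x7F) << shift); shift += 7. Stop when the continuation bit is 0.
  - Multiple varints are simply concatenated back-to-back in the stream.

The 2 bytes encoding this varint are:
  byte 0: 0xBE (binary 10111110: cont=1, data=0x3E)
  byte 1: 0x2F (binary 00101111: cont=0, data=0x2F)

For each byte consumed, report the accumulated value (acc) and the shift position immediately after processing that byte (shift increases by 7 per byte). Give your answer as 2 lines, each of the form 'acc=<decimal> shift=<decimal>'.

Answer: acc=62 shift=7
acc=6078 shift=14

Derivation:
byte 0=0xBE: payload=0x3E=62, contrib = 62<<0 = 62; acc -> 62, shift -> 7
byte 1=0x2F: payload=0x2F=47, contrib = 47<<7 = 6016; acc -> 6078, shift -> 14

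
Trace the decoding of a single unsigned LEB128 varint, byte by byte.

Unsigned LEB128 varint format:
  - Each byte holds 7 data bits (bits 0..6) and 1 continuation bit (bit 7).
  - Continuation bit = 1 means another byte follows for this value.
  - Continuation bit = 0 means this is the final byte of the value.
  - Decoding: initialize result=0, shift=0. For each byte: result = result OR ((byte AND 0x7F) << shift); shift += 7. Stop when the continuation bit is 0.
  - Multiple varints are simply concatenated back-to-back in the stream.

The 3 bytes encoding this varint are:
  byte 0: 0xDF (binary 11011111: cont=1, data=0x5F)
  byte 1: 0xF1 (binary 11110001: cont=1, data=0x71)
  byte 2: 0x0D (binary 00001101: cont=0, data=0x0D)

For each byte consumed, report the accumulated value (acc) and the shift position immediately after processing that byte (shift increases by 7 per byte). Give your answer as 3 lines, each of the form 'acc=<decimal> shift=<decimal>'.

Answer: acc=95 shift=7
acc=14559 shift=14
acc=227551 shift=21

Derivation:
byte 0=0xDF: payload=0x5F=95, contrib = 95<<0 = 95; acc -> 95, shift -> 7
byte 1=0xF1: payload=0x71=113, contrib = 113<<7 = 14464; acc -> 14559, shift -> 14
byte 2=0x0D: payload=0x0D=13, contrib = 13<<14 = 212992; acc -> 227551, shift -> 21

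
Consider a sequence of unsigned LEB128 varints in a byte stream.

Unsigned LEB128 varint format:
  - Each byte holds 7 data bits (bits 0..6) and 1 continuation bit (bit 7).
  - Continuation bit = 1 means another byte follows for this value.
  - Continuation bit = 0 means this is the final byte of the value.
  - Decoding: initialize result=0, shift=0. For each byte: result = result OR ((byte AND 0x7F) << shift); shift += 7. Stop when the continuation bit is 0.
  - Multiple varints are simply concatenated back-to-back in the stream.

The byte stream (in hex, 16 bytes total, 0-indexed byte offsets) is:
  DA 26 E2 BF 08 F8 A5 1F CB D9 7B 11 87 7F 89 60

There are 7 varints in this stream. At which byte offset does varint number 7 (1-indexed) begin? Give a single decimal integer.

Answer: 14

Derivation:
  byte[0]=0xDA cont=1 payload=0x5A=90: acc |= 90<<0 -> acc=90 shift=7
  byte[1]=0x26 cont=0 payload=0x26=38: acc |= 38<<7 -> acc=4954 shift=14 [end]
Varint 1: bytes[0:2] = DA 26 -> value 4954 (2 byte(s))
  byte[2]=0xE2 cont=1 payload=0x62=98: acc |= 98<<0 -> acc=98 shift=7
  byte[3]=0xBF cont=1 payload=0x3F=63: acc |= 63<<7 -> acc=8162 shift=14
  byte[4]=0x08 cont=0 payload=0x08=8: acc |= 8<<14 -> acc=139234 shift=21 [end]
Varint 2: bytes[2:5] = E2 BF 08 -> value 139234 (3 byte(s))
  byte[5]=0xF8 cont=1 payload=0x78=120: acc |= 120<<0 -> acc=120 shift=7
  byte[6]=0xA5 cont=1 payload=0x25=37: acc |= 37<<7 -> acc=4856 shift=14
  byte[7]=0x1F cont=0 payload=0x1F=31: acc |= 31<<14 -> acc=512760 shift=21 [end]
Varint 3: bytes[5:8] = F8 A5 1F -> value 512760 (3 byte(s))
  byte[8]=0xCB cont=1 payload=0x4B=75: acc |= 75<<0 -> acc=75 shift=7
  byte[9]=0xD9 cont=1 payload=0x59=89: acc |= 89<<7 -> acc=11467 shift=14
  byte[10]=0x7B cont=0 payload=0x7B=123: acc |= 123<<14 -> acc=2026699 shift=21 [end]
Varint 4: bytes[8:11] = CB D9 7B -> value 2026699 (3 byte(s))
  byte[11]=0x11 cont=0 payload=0x11=17: acc |= 17<<0 -> acc=17 shift=7 [end]
Varint 5: bytes[11:12] = 11 -> value 17 (1 byte(s))
  byte[12]=0x87 cont=1 payload=0x07=7: acc |= 7<<0 -> acc=7 shift=7
  byte[13]=0x7F cont=0 payload=0x7F=127: acc |= 127<<7 -> acc=16263 shift=14 [end]
Varint 6: bytes[12:14] = 87 7F -> value 16263 (2 byte(s))
  byte[14]=0x89 cont=1 payload=0x09=9: acc |= 9<<0 -> acc=9 shift=7
  byte[15]=0x60 cont=0 payload=0x60=96: acc |= 96<<7 -> acc=12297 shift=14 [end]
Varint 7: bytes[14:16] = 89 60 -> value 12297 (2 byte(s))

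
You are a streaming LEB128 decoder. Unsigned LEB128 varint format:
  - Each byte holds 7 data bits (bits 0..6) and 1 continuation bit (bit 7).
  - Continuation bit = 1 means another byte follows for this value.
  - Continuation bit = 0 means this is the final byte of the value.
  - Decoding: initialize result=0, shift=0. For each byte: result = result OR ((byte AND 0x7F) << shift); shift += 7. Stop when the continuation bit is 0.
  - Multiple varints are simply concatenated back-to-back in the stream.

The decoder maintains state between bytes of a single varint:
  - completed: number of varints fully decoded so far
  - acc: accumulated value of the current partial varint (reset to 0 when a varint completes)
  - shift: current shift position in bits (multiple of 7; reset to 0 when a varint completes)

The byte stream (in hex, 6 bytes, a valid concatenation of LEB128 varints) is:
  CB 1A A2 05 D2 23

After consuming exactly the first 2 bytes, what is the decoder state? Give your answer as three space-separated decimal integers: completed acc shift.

byte[0]=0xCB cont=1 payload=0x4B: acc |= 75<<0 -> completed=0 acc=75 shift=7
byte[1]=0x1A cont=0 payload=0x1A: varint #1 complete (value=3403); reset -> completed=1 acc=0 shift=0

Answer: 1 0 0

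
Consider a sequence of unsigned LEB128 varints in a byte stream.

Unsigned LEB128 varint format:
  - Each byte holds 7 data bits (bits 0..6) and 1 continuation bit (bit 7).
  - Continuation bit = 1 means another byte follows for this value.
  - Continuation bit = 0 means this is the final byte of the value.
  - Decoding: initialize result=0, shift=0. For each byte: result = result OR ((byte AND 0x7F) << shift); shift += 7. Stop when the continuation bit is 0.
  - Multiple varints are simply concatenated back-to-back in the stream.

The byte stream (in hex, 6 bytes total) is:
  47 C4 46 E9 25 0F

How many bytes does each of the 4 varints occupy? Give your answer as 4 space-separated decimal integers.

  byte[0]=0x47 cont=0 payload=0x47=71: acc |= 71<<0 -> acc=71 shift=7 [end]
Varint 1: bytes[0:1] = 47 -> value 71 (1 byte(s))
  byte[1]=0xC4 cont=1 payload=0x44=68: acc |= 68<<0 -> acc=68 shift=7
  byte[2]=0x46 cont=0 payload=0x46=70: acc |= 70<<7 -> acc=9028 shift=14 [end]
Varint 2: bytes[1:3] = C4 46 -> value 9028 (2 byte(s))
  byte[3]=0xE9 cont=1 payload=0x69=105: acc |= 105<<0 -> acc=105 shift=7
  byte[4]=0x25 cont=0 payload=0x25=37: acc |= 37<<7 -> acc=4841 shift=14 [end]
Varint 3: bytes[3:5] = E9 25 -> value 4841 (2 byte(s))
  byte[5]=0x0F cont=0 payload=0x0F=15: acc |= 15<<0 -> acc=15 shift=7 [end]
Varint 4: bytes[5:6] = 0F -> value 15 (1 byte(s))

Answer: 1 2 2 1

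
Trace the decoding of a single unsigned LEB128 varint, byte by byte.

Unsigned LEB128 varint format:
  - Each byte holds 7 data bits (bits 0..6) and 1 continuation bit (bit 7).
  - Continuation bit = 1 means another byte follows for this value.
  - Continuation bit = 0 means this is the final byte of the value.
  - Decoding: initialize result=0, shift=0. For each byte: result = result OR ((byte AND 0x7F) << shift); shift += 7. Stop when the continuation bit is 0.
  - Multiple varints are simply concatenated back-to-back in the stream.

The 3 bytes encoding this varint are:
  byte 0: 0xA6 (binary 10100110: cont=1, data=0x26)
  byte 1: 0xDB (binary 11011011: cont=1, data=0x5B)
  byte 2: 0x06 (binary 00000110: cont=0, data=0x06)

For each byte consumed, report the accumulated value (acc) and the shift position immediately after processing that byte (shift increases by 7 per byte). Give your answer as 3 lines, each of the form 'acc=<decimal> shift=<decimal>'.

Answer: acc=38 shift=7
acc=11686 shift=14
acc=109990 shift=21

Derivation:
byte 0=0xA6: payload=0x26=38, contrib = 38<<0 = 38; acc -> 38, shift -> 7
byte 1=0xDB: payload=0x5B=91, contrib = 91<<7 = 11648; acc -> 11686, shift -> 14
byte 2=0x06: payload=0x06=6, contrib = 6<<14 = 98304; acc -> 109990, shift -> 21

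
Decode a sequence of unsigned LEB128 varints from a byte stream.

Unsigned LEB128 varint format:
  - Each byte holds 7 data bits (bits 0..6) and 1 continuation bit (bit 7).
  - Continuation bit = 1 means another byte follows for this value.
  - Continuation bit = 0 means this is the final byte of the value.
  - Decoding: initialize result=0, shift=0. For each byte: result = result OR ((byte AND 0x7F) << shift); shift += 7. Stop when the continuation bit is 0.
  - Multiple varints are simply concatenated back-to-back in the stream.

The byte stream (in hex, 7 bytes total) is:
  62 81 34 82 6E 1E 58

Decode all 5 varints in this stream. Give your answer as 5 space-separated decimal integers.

  byte[0]=0x62 cont=0 payload=0x62=98: acc |= 98<<0 -> acc=98 shift=7 [end]
Varint 1: bytes[0:1] = 62 -> value 98 (1 byte(s))
  byte[1]=0x81 cont=1 payload=0x01=1: acc |= 1<<0 -> acc=1 shift=7
  byte[2]=0x34 cont=0 payload=0x34=52: acc |= 52<<7 -> acc=6657 shift=14 [end]
Varint 2: bytes[1:3] = 81 34 -> value 6657 (2 byte(s))
  byte[3]=0x82 cont=1 payload=0x02=2: acc |= 2<<0 -> acc=2 shift=7
  byte[4]=0x6E cont=0 payload=0x6E=110: acc |= 110<<7 -> acc=14082 shift=14 [end]
Varint 3: bytes[3:5] = 82 6E -> value 14082 (2 byte(s))
  byte[5]=0x1E cont=0 payload=0x1E=30: acc |= 30<<0 -> acc=30 shift=7 [end]
Varint 4: bytes[5:6] = 1E -> value 30 (1 byte(s))
  byte[6]=0x58 cont=0 payload=0x58=88: acc |= 88<<0 -> acc=88 shift=7 [end]
Varint 5: bytes[6:7] = 58 -> value 88 (1 byte(s))

Answer: 98 6657 14082 30 88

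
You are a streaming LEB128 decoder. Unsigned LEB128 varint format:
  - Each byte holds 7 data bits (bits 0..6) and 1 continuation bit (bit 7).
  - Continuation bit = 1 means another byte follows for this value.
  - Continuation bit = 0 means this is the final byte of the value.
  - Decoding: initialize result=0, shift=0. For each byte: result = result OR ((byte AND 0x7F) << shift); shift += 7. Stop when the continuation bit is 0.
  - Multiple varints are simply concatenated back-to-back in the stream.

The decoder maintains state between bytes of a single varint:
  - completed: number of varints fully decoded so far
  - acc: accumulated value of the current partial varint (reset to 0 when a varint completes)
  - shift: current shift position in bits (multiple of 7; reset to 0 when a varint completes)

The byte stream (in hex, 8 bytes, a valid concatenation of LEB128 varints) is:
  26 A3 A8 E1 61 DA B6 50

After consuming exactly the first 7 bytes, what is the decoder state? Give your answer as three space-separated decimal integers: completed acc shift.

Answer: 2 7002 14

Derivation:
byte[0]=0x26 cont=0 payload=0x26: varint #1 complete (value=38); reset -> completed=1 acc=0 shift=0
byte[1]=0xA3 cont=1 payload=0x23: acc |= 35<<0 -> completed=1 acc=35 shift=7
byte[2]=0xA8 cont=1 payload=0x28: acc |= 40<<7 -> completed=1 acc=5155 shift=14
byte[3]=0xE1 cont=1 payload=0x61: acc |= 97<<14 -> completed=1 acc=1594403 shift=21
byte[4]=0x61 cont=0 payload=0x61: varint #2 complete (value=205018147); reset -> completed=2 acc=0 shift=0
byte[5]=0xDA cont=1 payload=0x5A: acc |= 90<<0 -> completed=2 acc=90 shift=7
byte[6]=0xB6 cont=1 payload=0x36: acc |= 54<<7 -> completed=2 acc=7002 shift=14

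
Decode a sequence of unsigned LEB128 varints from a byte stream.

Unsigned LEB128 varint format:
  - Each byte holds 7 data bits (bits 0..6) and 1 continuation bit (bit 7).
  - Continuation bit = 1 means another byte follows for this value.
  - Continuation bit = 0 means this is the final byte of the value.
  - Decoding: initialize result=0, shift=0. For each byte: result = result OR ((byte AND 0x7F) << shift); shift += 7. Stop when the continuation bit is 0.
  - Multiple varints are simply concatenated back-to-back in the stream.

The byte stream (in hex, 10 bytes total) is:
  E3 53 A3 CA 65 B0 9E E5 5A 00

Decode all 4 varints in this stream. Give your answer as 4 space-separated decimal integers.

  byte[0]=0xE3 cont=1 payload=0x63=99: acc |= 99<<0 -> acc=99 shift=7
  byte[1]=0x53 cont=0 payload=0x53=83: acc |= 83<<7 -> acc=10723 shift=14 [end]
Varint 1: bytes[0:2] = E3 53 -> value 10723 (2 byte(s))
  byte[2]=0xA3 cont=1 payload=0x23=35: acc |= 35<<0 -> acc=35 shift=7
  byte[3]=0xCA cont=1 payload=0x4A=74: acc |= 74<<7 -> acc=9507 shift=14
  byte[4]=0x65 cont=0 payload=0x65=101: acc |= 101<<14 -> acc=1664291 shift=21 [end]
Varint 2: bytes[2:5] = A3 CA 65 -> value 1664291 (3 byte(s))
  byte[5]=0xB0 cont=1 payload=0x30=48: acc |= 48<<0 -> acc=48 shift=7
  byte[6]=0x9E cont=1 payload=0x1E=30: acc |= 30<<7 -> acc=3888 shift=14
  byte[7]=0xE5 cont=1 payload=0x65=101: acc |= 101<<14 -> acc=1658672 shift=21
  byte[8]=0x5A cont=0 payload=0x5A=90: acc |= 90<<21 -> acc=190402352 shift=28 [end]
Varint 3: bytes[5:9] = B0 9E E5 5A -> value 190402352 (4 byte(s))
  byte[9]=0x00 cont=0 payload=0x00=0: acc |= 0<<0 -> acc=0 shift=7 [end]
Varint 4: bytes[9:10] = 00 -> value 0 (1 byte(s))

Answer: 10723 1664291 190402352 0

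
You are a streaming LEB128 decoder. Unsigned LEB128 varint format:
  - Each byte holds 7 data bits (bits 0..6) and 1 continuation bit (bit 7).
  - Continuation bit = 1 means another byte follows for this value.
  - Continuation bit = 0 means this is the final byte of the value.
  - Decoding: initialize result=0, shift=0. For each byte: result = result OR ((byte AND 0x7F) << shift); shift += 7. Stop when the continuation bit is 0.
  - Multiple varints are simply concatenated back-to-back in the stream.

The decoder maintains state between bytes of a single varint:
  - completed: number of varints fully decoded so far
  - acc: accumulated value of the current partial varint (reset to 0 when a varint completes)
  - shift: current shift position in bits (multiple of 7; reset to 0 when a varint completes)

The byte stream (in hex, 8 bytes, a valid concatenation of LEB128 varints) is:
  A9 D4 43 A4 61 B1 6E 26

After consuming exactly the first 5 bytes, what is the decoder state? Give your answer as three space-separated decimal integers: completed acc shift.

byte[0]=0xA9 cont=1 payload=0x29: acc |= 41<<0 -> completed=0 acc=41 shift=7
byte[1]=0xD4 cont=1 payload=0x54: acc |= 84<<7 -> completed=0 acc=10793 shift=14
byte[2]=0x43 cont=0 payload=0x43: varint #1 complete (value=1108521); reset -> completed=1 acc=0 shift=0
byte[3]=0xA4 cont=1 payload=0x24: acc |= 36<<0 -> completed=1 acc=36 shift=7
byte[4]=0x61 cont=0 payload=0x61: varint #2 complete (value=12452); reset -> completed=2 acc=0 shift=0

Answer: 2 0 0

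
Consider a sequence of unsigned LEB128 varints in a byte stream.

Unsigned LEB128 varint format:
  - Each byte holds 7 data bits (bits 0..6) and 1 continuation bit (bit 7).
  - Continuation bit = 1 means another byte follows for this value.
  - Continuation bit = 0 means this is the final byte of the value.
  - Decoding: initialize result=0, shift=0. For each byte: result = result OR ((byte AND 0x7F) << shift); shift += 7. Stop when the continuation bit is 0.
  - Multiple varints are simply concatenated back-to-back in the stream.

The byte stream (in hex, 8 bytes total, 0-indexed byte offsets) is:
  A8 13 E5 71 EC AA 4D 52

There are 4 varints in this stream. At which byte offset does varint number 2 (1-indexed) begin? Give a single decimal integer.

  byte[0]=0xA8 cont=1 payload=0x28=40: acc |= 40<<0 -> acc=40 shift=7
  byte[1]=0x13 cont=0 payload=0x13=19: acc |= 19<<7 -> acc=2472 shift=14 [end]
Varint 1: bytes[0:2] = A8 13 -> value 2472 (2 byte(s))
  byte[2]=0xE5 cont=1 payload=0x65=101: acc |= 101<<0 -> acc=101 shift=7
  byte[3]=0x71 cont=0 payload=0x71=113: acc |= 113<<7 -> acc=14565 shift=14 [end]
Varint 2: bytes[2:4] = E5 71 -> value 14565 (2 byte(s))
  byte[4]=0xEC cont=1 payload=0x6C=108: acc |= 108<<0 -> acc=108 shift=7
  byte[5]=0xAA cont=1 payload=0x2A=42: acc |= 42<<7 -> acc=5484 shift=14
  byte[6]=0x4D cont=0 payload=0x4D=77: acc |= 77<<14 -> acc=1267052 shift=21 [end]
Varint 3: bytes[4:7] = EC AA 4D -> value 1267052 (3 byte(s))
  byte[7]=0x52 cont=0 payload=0x52=82: acc |= 82<<0 -> acc=82 shift=7 [end]
Varint 4: bytes[7:8] = 52 -> value 82 (1 byte(s))

Answer: 2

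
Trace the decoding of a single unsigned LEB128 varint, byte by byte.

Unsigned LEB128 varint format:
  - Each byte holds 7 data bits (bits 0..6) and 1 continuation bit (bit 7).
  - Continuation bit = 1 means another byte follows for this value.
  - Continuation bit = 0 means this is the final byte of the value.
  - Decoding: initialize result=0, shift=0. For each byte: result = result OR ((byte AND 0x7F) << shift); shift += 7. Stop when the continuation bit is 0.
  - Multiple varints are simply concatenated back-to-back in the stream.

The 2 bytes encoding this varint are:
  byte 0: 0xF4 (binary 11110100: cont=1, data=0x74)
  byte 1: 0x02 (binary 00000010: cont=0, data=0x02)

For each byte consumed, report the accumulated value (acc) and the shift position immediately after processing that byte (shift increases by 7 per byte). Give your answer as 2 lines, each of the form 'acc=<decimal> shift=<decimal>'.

Answer: acc=116 shift=7
acc=372 shift=14

Derivation:
byte 0=0xF4: payload=0x74=116, contrib = 116<<0 = 116; acc -> 116, shift -> 7
byte 1=0x02: payload=0x02=2, contrib = 2<<7 = 256; acc -> 372, shift -> 14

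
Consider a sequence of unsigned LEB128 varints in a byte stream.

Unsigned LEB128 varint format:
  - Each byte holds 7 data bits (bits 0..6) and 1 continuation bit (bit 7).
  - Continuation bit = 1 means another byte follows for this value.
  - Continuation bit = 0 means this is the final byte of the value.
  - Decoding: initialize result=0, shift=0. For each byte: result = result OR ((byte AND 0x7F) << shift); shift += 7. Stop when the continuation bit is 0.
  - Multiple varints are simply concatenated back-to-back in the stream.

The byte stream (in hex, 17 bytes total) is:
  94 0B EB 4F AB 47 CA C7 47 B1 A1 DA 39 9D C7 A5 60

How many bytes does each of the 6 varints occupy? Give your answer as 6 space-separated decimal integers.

Answer: 2 2 2 3 4 4

Derivation:
  byte[0]=0x94 cont=1 payload=0x14=20: acc |= 20<<0 -> acc=20 shift=7
  byte[1]=0x0B cont=0 payload=0x0B=11: acc |= 11<<7 -> acc=1428 shift=14 [end]
Varint 1: bytes[0:2] = 94 0B -> value 1428 (2 byte(s))
  byte[2]=0xEB cont=1 payload=0x6B=107: acc |= 107<<0 -> acc=107 shift=7
  byte[3]=0x4F cont=0 payload=0x4F=79: acc |= 79<<7 -> acc=10219 shift=14 [end]
Varint 2: bytes[2:4] = EB 4F -> value 10219 (2 byte(s))
  byte[4]=0xAB cont=1 payload=0x2B=43: acc |= 43<<0 -> acc=43 shift=7
  byte[5]=0x47 cont=0 payload=0x47=71: acc |= 71<<7 -> acc=9131 shift=14 [end]
Varint 3: bytes[4:6] = AB 47 -> value 9131 (2 byte(s))
  byte[6]=0xCA cont=1 payload=0x4A=74: acc |= 74<<0 -> acc=74 shift=7
  byte[7]=0xC7 cont=1 payload=0x47=71: acc |= 71<<7 -> acc=9162 shift=14
  byte[8]=0x47 cont=0 payload=0x47=71: acc |= 71<<14 -> acc=1172426 shift=21 [end]
Varint 4: bytes[6:9] = CA C7 47 -> value 1172426 (3 byte(s))
  byte[9]=0xB1 cont=1 payload=0x31=49: acc |= 49<<0 -> acc=49 shift=7
  byte[10]=0xA1 cont=1 payload=0x21=33: acc |= 33<<7 -> acc=4273 shift=14
  byte[11]=0xDA cont=1 payload=0x5A=90: acc |= 90<<14 -> acc=1478833 shift=21
  byte[12]=0x39 cont=0 payload=0x39=57: acc |= 57<<21 -> acc=121016497 shift=28 [end]
Varint 5: bytes[9:13] = B1 A1 DA 39 -> value 121016497 (4 byte(s))
  byte[13]=0x9D cont=1 payload=0x1D=29: acc |= 29<<0 -> acc=29 shift=7
  byte[14]=0xC7 cont=1 payload=0x47=71: acc |= 71<<7 -> acc=9117 shift=14
  byte[15]=0xA5 cont=1 payload=0x25=37: acc |= 37<<14 -> acc=615325 shift=21
  byte[16]=0x60 cont=0 payload=0x60=96: acc |= 96<<21 -> acc=201941917 shift=28 [end]
Varint 6: bytes[13:17] = 9D C7 A5 60 -> value 201941917 (4 byte(s))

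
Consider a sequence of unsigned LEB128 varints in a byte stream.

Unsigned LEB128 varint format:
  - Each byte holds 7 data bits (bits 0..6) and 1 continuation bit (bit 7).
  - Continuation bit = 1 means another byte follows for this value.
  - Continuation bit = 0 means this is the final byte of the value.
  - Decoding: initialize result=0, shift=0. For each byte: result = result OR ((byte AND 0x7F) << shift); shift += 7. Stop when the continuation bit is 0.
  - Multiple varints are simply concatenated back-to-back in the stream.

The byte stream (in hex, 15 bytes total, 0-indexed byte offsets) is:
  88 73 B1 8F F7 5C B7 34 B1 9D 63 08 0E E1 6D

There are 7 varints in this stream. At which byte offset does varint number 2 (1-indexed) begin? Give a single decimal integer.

Answer: 2

Derivation:
  byte[0]=0x88 cont=1 payload=0x08=8: acc |= 8<<0 -> acc=8 shift=7
  byte[1]=0x73 cont=0 payload=0x73=115: acc |= 115<<7 -> acc=14728 shift=14 [end]
Varint 1: bytes[0:2] = 88 73 -> value 14728 (2 byte(s))
  byte[2]=0xB1 cont=1 payload=0x31=49: acc |= 49<<0 -> acc=49 shift=7
  byte[3]=0x8F cont=1 payload=0x0F=15: acc |= 15<<7 -> acc=1969 shift=14
  byte[4]=0xF7 cont=1 payload=0x77=119: acc |= 119<<14 -> acc=1951665 shift=21
  byte[5]=0x5C cont=0 payload=0x5C=92: acc |= 92<<21 -> acc=194889649 shift=28 [end]
Varint 2: bytes[2:6] = B1 8F F7 5C -> value 194889649 (4 byte(s))
  byte[6]=0xB7 cont=1 payload=0x37=55: acc |= 55<<0 -> acc=55 shift=7
  byte[7]=0x34 cont=0 payload=0x34=52: acc |= 52<<7 -> acc=6711 shift=14 [end]
Varint 3: bytes[6:8] = B7 34 -> value 6711 (2 byte(s))
  byte[8]=0xB1 cont=1 payload=0x31=49: acc |= 49<<0 -> acc=49 shift=7
  byte[9]=0x9D cont=1 payload=0x1D=29: acc |= 29<<7 -> acc=3761 shift=14
  byte[10]=0x63 cont=0 payload=0x63=99: acc |= 99<<14 -> acc=1625777 shift=21 [end]
Varint 4: bytes[8:11] = B1 9D 63 -> value 1625777 (3 byte(s))
  byte[11]=0x08 cont=0 payload=0x08=8: acc |= 8<<0 -> acc=8 shift=7 [end]
Varint 5: bytes[11:12] = 08 -> value 8 (1 byte(s))
  byte[12]=0x0E cont=0 payload=0x0E=14: acc |= 14<<0 -> acc=14 shift=7 [end]
Varint 6: bytes[12:13] = 0E -> value 14 (1 byte(s))
  byte[13]=0xE1 cont=1 payload=0x61=97: acc |= 97<<0 -> acc=97 shift=7
  byte[14]=0x6D cont=0 payload=0x6D=109: acc |= 109<<7 -> acc=14049 shift=14 [end]
Varint 7: bytes[13:15] = E1 6D -> value 14049 (2 byte(s))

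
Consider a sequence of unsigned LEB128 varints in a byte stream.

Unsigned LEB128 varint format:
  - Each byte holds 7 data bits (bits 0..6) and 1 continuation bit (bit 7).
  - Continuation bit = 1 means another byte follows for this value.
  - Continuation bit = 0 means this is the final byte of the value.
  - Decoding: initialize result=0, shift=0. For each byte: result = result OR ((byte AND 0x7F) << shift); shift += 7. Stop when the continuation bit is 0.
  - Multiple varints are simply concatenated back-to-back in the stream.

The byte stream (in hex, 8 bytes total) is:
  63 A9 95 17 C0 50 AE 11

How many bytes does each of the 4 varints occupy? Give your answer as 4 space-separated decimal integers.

  byte[0]=0x63 cont=0 payload=0x63=99: acc |= 99<<0 -> acc=99 shift=7 [end]
Varint 1: bytes[0:1] = 63 -> value 99 (1 byte(s))
  byte[1]=0xA9 cont=1 payload=0x29=41: acc |= 41<<0 -> acc=41 shift=7
  byte[2]=0x95 cont=1 payload=0x15=21: acc |= 21<<7 -> acc=2729 shift=14
  byte[3]=0x17 cont=0 payload=0x17=23: acc |= 23<<14 -> acc=379561 shift=21 [end]
Varint 2: bytes[1:4] = A9 95 17 -> value 379561 (3 byte(s))
  byte[4]=0xC0 cont=1 payload=0x40=64: acc |= 64<<0 -> acc=64 shift=7
  byte[5]=0x50 cont=0 payload=0x50=80: acc |= 80<<7 -> acc=10304 shift=14 [end]
Varint 3: bytes[4:6] = C0 50 -> value 10304 (2 byte(s))
  byte[6]=0xAE cont=1 payload=0x2E=46: acc |= 46<<0 -> acc=46 shift=7
  byte[7]=0x11 cont=0 payload=0x11=17: acc |= 17<<7 -> acc=2222 shift=14 [end]
Varint 4: bytes[6:8] = AE 11 -> value 2222 (2 byte(s))

Answer: 1 3 2 2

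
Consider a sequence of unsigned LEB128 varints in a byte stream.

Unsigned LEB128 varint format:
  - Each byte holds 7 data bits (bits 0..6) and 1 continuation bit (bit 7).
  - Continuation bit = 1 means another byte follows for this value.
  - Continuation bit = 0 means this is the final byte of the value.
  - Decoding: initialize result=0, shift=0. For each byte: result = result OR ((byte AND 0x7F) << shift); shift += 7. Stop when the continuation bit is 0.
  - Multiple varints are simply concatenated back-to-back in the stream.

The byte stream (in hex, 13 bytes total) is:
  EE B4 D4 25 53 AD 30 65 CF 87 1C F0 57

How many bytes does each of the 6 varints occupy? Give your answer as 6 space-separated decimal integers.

Answer: 4 1 2 1 3 2

Derivation:
  byte[0]=0xEE cont=1 payload=0x6E=110: acc |= 110<<0 -> acc=110 shift=7
  byte[1]=0xB4 cont=1 payload=0x34=52: acc |= 52<<7 -> acc=6766 shift=14
  byte[2]=0xD4 cont=1 payload=0x54=84: acc |= 84<<14 -> acc=1383022 shift=21
  byte[3]=0x25 cont=0 payload=0x25=37: acc |= 37<<21 -> acc=78977646 shift=28 [end]
Varint 1: bytes[0:4] = EE B4 D4 25 -> value 78977646 (4 byte(s))
  byte[4]=0x53 cont=0 payload=0x53=83: acc |= 83<<0 -> acc=83 shift=7 [end]
Varint 2: bytes[4:5] = 53 -> value 83 (1 byte(s))
  byte[5]=0xAD cont=1 payload=0x2D=45: acc |= 45<<0 -> acc=45 shift=7
  byte[6]=0x30 cont=0 payload=0x30=48: acc |= 48<<7 -> acc=6189 shift=14 [end]
Varint 3: bytes[5:7] = AD 30 -> value 6189 (2 byte(s))
  byte[7]=0x65 cont=0 payload=0x65=101: acc |= 101<<0 -> acc=101 shift=7 [end]
Varint 4: bytes[7:8] = 65 -> value 101 (1 byte(s))
  byte[8]=0xCF cont=1 payload=0x4F=79: acc |= 79<<0 -> acc=79 shift=7
  byte[9]=0x87 cont=1 payload=0x07=7: acc |= 7<<7 -> acc=975 shift=14
  byte[10]=0x1C cont=0 payload=0x1C=28: acc |= 28<<14 -> acc=459727 shift=21 [end]
Varint 5: bytes[8:11] = CF 87 1C -> value 459727 (3 byte(s))
  byte[11]=0xF0 cont=1 payload=0x70=112: acc |= 112<<0 -> acc=112 shift=7
  byte[12]=0x57 cont=0 payload=0x57=87: acc |= 87<<7 -> acc=11248 shift=14 [end]
Varint 6: bytes[11:13] = F0 57 -> value 11248 (2 byte(s))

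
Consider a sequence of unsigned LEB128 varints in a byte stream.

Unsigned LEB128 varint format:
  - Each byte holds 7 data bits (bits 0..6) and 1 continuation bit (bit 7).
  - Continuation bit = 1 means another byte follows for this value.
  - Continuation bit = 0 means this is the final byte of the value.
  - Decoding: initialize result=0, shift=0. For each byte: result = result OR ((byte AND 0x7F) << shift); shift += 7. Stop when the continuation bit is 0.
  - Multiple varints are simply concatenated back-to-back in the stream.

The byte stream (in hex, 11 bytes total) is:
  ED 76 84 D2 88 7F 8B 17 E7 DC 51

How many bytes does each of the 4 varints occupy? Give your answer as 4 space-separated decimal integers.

  byte[0]=0xED cont=1 payload=0x6D=109: acc |= 109<<0 -> acc=109 shift=7
  byte[1]=0x76 cont=0 payload=0x76=118: acc |= 118<<7 -> acc=15213 shift=14 [end]
Varint 1: bytes[0:2] = ED 76 -> value 15213 (2 byte(s))
  byte[2]=0x84 cont=1 payload=0x04=4: acc |= 4<<0 -> acc=4 shift=7
  byte[3]=0xD2 cont=1 payload=0x52=82: acc |= 82<<7 -> acc=10500 shift=14
  byte[4]=0x88 cont=1 payload=0x08=8: acc |= 8<<14 -> acc=141572 shift=21
  byte[5]=0x7F cont=0 payload=0x7F=127: acc |= 127<<21 -> acc=266479876 shift=28 [end]
Varint 2: bytes[2:6] = 84 D2 88 7F -> value 266479876 (4 byte(s))
  byte[6]=0x8B cont=1 payload=0x0B=11: acc |= 11<<0 -> acc=11 shift=7
  byte[7]=0x17 cont=0 payload=0x17=23: acc |= 23<<7 -> acc=2955 shift=14 [end]
Varint 3: bytes[6:8] = 8B 17 -> value 2955 (2 byte(s))
  byte[8]=0xE7 cont=1 payload=0x67=103: acc |= 103<<0 -> acc=103 shift=7
  byte[9]=0xDC cont=1 payload=0x5C=92: acc |= 92<<7 -> acc=11879 shift=14
  byte[10]=0x51 cont=0 payload=0x51=81: acc |= 81<<14 -> acc=1338983 shift=21 [end]
Varint 4: bytes[8:11] = E7 DC 51 -> value 1338983 (3 byte(s))

Answer: 2 4 2 3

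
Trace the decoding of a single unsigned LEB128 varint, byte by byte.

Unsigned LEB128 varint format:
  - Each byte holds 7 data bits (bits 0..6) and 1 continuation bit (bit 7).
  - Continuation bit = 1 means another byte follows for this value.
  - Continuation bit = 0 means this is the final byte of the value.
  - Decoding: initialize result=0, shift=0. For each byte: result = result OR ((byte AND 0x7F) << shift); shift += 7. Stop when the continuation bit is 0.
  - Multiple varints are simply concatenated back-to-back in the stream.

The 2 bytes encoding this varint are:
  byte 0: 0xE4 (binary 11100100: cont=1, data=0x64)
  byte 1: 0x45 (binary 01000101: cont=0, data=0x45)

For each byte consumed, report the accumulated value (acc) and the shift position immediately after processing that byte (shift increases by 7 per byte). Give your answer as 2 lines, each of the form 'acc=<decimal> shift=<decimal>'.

Answer: acc=100 shift=7
acc=8932 shift=14

Derivation:
byte 0=0xE4: payload=0x64=100, contrib = 100<<0 = 100; acc -> 100, shift -> 7
byte 1=0x45: payload=0x45=69, contrib = 69<<7 = 8832; acc -> 8932, shift -> 14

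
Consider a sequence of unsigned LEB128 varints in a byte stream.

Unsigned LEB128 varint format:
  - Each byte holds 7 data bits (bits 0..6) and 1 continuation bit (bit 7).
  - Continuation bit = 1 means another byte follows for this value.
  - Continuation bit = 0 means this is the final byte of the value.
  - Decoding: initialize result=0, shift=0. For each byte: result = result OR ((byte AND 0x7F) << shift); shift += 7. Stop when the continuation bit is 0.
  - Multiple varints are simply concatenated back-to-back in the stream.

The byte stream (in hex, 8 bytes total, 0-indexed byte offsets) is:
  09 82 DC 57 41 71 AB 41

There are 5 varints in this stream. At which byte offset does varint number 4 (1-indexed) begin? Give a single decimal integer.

  byte[0]=0x09 cont=0 payload=0x09=9: acc |= 9<<0 -> acc=9 shift=7 [end]
Varint 1: bytes[0:1] = 09 -> value 9 (1 byte(s))
  byte[1]=0x82 cont=1 payload=0x02=2: acc |= 2<<0 -> acc=2 shift=7
  byte[2]=0xDC cont=1 payload=0x5C=92: acc |= 92<<7 -> acc=11778 shift=14
  byte[3]=0x57 cont=0 payload=0x57=87: acc |= 87<<14 -> acc=1437186 shift=21 [end]
Varint 2: bytes[1:4] = 82 DC 57 -> value 1437186 (3 byte(s))
  byte[4]=0x41 cont=0 payload=0x41=65: acc |= 65<<0 -> acc=65 shift=7 [end]
Varint 3: bytes[4:5] = 41 -> value 65 (1 byte(s))
  byte[5]=0x71 cont=0 payload=0x71=113: acc |= 113<<0 -> acc=113 shift=7 [end]
Varint 4: bytes[5:6] = 71 -> value 113 (1 byte(s))
  byte[6]=0xAB cont=1 payload=0x2B=43: acc |= 43<<0 -> acc=43 shift=7
  byte[7]=0x41 cont=0 payload=0x41=65: acc |= 65<<7 -> acc=8363 shift=14 [end]
Varint 5: bytes[6:8] = AB 41 -> value 8363 (2 byte(s))

Answer: 5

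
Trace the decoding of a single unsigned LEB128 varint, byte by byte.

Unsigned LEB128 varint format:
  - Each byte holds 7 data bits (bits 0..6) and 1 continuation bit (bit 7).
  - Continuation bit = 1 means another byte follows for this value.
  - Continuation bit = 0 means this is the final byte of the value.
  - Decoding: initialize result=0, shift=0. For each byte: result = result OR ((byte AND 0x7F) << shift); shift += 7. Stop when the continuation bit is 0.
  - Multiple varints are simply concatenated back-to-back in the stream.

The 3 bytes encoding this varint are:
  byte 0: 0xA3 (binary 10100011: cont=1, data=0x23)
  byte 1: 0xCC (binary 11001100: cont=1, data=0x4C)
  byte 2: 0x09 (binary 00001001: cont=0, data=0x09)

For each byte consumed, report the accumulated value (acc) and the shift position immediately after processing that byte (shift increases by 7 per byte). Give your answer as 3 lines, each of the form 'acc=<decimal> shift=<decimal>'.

byte 0=0xA3: payload=0x23=35, contrib = 35<<0 = 35; acc -> 35, shift -> 7
byte 1=0xCC: payload=0x4C=76, contrib = 76<<7 = 9728; acc -> 9763, shift -> 14
byte 2=0x09: payload=0x09=9, contrib = 9<<14 = 147456; acc -> 157219, shift -> 21

Answer: acc=35 shift=7
acc=9763 shift=14
acc=157219 shift=21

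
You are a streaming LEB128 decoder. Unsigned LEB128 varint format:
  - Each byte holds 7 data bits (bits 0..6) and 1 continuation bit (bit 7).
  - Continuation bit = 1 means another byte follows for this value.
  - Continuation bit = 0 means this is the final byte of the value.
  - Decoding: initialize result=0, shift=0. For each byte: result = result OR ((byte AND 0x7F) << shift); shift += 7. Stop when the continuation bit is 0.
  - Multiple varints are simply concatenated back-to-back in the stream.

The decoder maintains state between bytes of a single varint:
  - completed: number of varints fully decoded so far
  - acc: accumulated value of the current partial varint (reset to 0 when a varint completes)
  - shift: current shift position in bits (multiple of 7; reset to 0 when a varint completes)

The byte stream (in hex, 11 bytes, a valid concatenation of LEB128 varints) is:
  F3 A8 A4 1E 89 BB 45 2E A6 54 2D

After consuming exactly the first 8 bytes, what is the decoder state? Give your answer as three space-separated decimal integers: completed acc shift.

byte[0]=0xF3 cont=1 payload=0x73: acc |= 115<<0 -> completed=0 acc=115 shift=7
byte[1]=0xA8 cont=1 payload=0x28: acc |= 40<<7 -> completed=0 acc=5235 shift=14
byte[2]=0xA4 cont=1 payload=0x24: acc |= 36<<14 -> completed=0 acc=595059 shift=21
byte[3]=0x1E cont=0 payload=0x1E: varint #1 complete (value=63509619); reset -> completed=1 acc=0 shift=0
byte[4]=0x89 cont=1 payload=0x09: acc |= 9<<0 -> completed=1 acc=9 shift=7
byte[5]=0xBB cont=1 payload=0x3B: acc |= 59<<7 -> completed=1 acc=7561 shift=14
byte[6]=0x45 cont=0 payload=0x45: varint #2 complete (value=1138057); reset -> completed=2 acc=0 shift=0
byte[7]=0x2E cont=0 payload=0x2E: varint #3 complete (value=46); reset -> completed=3 acc=0 shift=0

Answer: 3 0 0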